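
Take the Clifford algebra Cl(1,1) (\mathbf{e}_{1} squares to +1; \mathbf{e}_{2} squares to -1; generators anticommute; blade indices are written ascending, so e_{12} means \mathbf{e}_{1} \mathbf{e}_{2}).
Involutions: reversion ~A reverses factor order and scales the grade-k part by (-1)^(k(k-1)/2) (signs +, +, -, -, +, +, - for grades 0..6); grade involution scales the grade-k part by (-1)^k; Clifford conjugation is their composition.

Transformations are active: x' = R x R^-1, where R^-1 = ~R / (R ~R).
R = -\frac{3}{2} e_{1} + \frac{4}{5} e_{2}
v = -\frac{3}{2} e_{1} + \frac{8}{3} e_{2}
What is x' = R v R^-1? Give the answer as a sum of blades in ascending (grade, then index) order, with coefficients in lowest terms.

~R = -\frac{3}{2} e_{1} + \frac{4}{5} e_{2}, and R ~R = \frac{161}{100}, so R^-1 = ~R / (\frac{161}{100}).
R v = \frac{7}{60} - \frac{14}{5} e_{12}
Answer: \frac{59}{46} e_{1} - \frac{176}{69} e_{2}


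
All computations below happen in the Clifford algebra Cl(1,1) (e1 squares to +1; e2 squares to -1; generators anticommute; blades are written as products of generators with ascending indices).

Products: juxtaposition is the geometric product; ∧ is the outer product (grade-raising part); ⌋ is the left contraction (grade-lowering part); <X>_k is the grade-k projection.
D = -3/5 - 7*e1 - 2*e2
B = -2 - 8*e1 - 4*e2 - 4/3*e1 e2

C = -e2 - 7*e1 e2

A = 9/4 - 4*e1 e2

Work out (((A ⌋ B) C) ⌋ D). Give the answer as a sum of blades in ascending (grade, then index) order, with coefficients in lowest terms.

step 1: 5/6 - 18*e1 - 9*e2 - 3*e1 e2
step 2: 12 + 60*e1 + 751/6*e2 + 73/6*e1 e2
step 3: -2653/15 - 84*e1 - 24*e2
Answer: -2653/15 - 84*e1 - 24*e2


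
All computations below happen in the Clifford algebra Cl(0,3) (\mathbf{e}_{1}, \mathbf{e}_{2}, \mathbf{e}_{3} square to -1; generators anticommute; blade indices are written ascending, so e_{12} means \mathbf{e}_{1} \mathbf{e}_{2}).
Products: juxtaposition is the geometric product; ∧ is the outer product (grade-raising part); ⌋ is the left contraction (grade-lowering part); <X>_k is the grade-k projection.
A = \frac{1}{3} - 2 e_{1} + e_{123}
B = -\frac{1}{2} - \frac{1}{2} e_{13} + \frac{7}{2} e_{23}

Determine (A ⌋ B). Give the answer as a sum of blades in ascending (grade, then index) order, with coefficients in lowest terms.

step 1: -\frac{1}{6} - e_{3} - \frac{1}{6} e_{13} + \frac{7}{6} e_{23}
Answer: -\frac{1}{6} - e_{3} - \frac{1}{6} e_{13} + \frac{7}{6} e_{23}


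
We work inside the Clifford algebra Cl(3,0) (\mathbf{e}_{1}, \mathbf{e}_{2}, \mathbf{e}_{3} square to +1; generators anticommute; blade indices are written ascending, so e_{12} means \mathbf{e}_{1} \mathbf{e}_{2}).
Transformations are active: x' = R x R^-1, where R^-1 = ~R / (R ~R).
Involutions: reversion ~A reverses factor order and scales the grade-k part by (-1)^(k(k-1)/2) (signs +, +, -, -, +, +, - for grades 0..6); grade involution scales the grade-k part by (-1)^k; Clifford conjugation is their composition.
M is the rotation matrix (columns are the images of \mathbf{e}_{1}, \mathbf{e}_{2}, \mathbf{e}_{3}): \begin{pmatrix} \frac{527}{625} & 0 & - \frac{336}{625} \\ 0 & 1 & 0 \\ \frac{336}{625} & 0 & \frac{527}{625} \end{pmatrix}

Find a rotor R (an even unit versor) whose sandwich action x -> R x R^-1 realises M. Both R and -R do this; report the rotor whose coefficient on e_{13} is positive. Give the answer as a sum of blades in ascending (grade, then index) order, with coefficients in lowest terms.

Method: write R = a + b12*e_{12} + b13*e_{13} + b23*e_{23} with a^2 + b12^2 + b13^2 + b23^2 = 1 (so R^-1 = ~R). Expanding the columns R e_j ~R gives tr M = 4a^2 - 1 and, from the antisymmetric part, M21 - M12 = -4a*b12, M13 - M31 = 4a*b13, M32 - M23 = -4a*b23.
Here tr M = \frac{1679}{625}, so a^2 = (1 + tr M)/4 = \frac{576}{625} and a = ±\frac{24}{25}. Taking a = \frac{24}{25}: M21 - M12 = 0, M13 - M31 = -\frac{672}{625}, M32 - M23 = 0, giving b12 = 0, b13 = -\frac{7}{25}, b23 = 0, i.e. R = \frac{24}{25} - \frac{7}{25} e_{13}.
Its e_{13} coefficient is negative, so report the other preimage -R.
Answer: -\frac{24}{25} + \frac{7}{25} e_{13}. Uniqueness: Spin(3) -> SO(3) maps R and -R to the same rotation of trace \frac{1679}{625}; fixing the sign of the e_{13} coefficient removes the ambiguity.


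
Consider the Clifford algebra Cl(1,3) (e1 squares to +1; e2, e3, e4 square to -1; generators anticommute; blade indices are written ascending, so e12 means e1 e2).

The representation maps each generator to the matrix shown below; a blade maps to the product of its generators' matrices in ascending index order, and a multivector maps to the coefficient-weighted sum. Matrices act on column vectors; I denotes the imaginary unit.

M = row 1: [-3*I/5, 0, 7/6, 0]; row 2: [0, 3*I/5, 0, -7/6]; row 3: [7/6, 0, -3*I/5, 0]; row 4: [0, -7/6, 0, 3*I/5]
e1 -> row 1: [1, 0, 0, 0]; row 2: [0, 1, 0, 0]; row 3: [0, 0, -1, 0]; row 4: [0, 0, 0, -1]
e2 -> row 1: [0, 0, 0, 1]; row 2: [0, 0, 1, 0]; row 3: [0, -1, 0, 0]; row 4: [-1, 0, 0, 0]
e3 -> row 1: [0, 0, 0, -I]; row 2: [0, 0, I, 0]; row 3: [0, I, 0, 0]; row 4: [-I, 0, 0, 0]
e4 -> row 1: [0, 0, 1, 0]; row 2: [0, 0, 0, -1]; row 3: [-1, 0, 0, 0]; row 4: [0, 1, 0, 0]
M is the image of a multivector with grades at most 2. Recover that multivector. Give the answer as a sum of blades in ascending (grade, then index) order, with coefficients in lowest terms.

Method: the blade images are trace-orthogonal — tr(rho(e_A) rho(e_B)^-1) = 4 if A = B and 0 otherwise — and rho(e_A)^-1 = (e_A)^2 * rho(e_A) with (e_A)^2 = +1 or -1, so the coefficient of e_A in the preimage is (e_A)^2 * tr(M rho(e_A))/4.
Nonzero projections over blades of grade <= 2: e14: (e14)^2 = +1, tr(M rho(e14)) = 14/3, coefficient 7/6; e23: (e23)^2 = -1, tr(M rho(e23)) = -12/5, coefficient 3/5. Every other blade of grade <= 2 projects to 0.
Answer: 7/6*e14 + 3/5*e23


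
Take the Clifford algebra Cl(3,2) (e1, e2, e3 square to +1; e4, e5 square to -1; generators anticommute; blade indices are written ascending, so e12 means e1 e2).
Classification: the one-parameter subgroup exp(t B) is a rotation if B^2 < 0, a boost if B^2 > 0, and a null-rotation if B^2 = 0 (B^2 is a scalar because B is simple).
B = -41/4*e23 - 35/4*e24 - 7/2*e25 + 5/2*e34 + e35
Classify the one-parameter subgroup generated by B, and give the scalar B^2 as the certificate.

B^2 term by term: the squares give (-41/4)^2*(e23)^2 + (-35/4)^2*(e24)^2 + (-7/2)^2*(e25)^2 + (5/2)^2*(e34)^2 + (1)^2*(e35)^2 = 1681/16*(-1) + 1225/16*(+1) + 49/4*(+1) + 25/4*(+1) + 1*(+1) = -9 (each basis 2-blade squares to minus the product of its generators' squares); cross terms between blades sharing an index anticommute and cancel; the commuting (index-disjoint) pairs give grade-4 terms 2*c*c'*(blade product), which cancel blade by blade — e2345: 35/2 - 35/2 = 0 — confirming B is simple. So B^2 = -9.
Answer: rotation, certificate B^2 = -9. Key observation: B^2 = -9 is a conjugation invariant, so its sign decides the class regardless of the surface form of B.


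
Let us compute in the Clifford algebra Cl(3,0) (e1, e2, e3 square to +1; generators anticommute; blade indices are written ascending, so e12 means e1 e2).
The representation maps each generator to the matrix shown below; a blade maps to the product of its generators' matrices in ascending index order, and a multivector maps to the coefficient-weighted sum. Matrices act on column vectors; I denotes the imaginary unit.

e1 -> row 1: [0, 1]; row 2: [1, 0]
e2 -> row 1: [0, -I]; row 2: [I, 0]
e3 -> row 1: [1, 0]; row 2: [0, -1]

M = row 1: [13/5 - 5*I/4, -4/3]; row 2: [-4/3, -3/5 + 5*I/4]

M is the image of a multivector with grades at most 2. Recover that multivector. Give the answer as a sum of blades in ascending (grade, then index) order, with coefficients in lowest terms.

Method: 1, rho(e1), rho(e2), rho(e3) form a trace-orthogonal basis of the 2x2 complex matrices (tr(X Y) = 2 if X = Y, else 0), so M = m0*1 + m1*rho(e1) + m2*rho(e2) + m3*rho(e3) with m0 = tr(M)/2 = 1, m1 = tr(M rho(e1))/2 = -4/3, m2 = tr(M rho(e2))/2 = 0, m3 = tr(M rho(e3))/2 = 8/5 - 5*I/4.
Multiplying table entries, the bivector images are rho(e12) = I*rho(e3), rho(e13) = -I*rho(e2), rho(e23) = I*rho(e1); with real blade coefficients the real parts of m0..m3 are the coefficients of 1, e1, e2, e3 and the imaginary parts give the bivectors (e23: Im m1, e13: -Im m2, e12: Im m3).
Answer: 1 - 4/3*e1 + 8/5*e3 - 5/4*e12


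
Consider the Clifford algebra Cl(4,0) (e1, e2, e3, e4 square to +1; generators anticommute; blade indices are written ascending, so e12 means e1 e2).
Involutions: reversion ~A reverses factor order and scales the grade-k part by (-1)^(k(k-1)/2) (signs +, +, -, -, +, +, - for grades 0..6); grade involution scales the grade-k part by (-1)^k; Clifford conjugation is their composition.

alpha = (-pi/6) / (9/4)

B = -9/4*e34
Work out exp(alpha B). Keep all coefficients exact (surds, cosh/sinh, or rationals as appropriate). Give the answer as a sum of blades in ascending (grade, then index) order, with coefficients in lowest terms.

B^2 = (-9/4)^2*(e34)^2 = 81/16*(-1) = -81/16 (a basis 2-blade squares to minus the product of its generators' squares).
B^2 = -81/16 — the negative square puts this in the circular regime; l = 9/4, alpha*l = -pi/6, so exp(alpha B) = cos(-pi/6) + (sin(-pi/6)/(9/4))*B = sqrt(3)/2 + (-2/9)*B.
Answer: sqrt(3)/2 + 1/2*e34


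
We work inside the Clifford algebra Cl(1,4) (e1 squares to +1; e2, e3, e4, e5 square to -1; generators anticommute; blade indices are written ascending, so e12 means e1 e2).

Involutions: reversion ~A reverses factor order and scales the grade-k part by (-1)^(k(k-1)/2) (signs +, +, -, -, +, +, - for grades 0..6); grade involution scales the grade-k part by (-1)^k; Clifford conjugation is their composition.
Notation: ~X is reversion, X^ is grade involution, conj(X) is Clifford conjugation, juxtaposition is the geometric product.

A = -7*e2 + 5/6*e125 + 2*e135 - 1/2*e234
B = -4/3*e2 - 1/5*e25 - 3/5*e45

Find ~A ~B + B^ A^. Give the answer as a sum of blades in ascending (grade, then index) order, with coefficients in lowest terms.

first term: -28/3 + 1/6*e1 + 7/5*e5 + 10/9*e15 + 2/3*e34 + 2/5*e123 - 1/2*e124 - 6/5*e134 - 3/10*e235 - 21/5*e245 - 1/10*e345 + 8/3*e1235
second term: -28/3 - 1/6*e1 - 7/5*e5 - 10/9*e15 - 2/3*e34 + 2/5*e123 - 1/2*e124 - 6/5*e134 - 3/10*e235 - 21/5*e245 - 1/10*e345 + 8/3*e1235
Answer: -56/3 + 4/5*e123 - e124 - 12/5*e134 - 3/5*e235 - 42/5*e245 - 1/5*e345 + 16/3*e1235


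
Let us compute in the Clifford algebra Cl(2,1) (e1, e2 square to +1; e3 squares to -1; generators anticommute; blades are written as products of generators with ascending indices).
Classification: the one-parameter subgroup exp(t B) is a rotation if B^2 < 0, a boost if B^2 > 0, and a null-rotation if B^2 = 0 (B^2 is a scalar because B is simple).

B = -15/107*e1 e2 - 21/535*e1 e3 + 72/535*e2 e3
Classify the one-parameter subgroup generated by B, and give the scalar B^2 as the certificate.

B^2 term by term: the squares give (-15/107)^2*(e1 e2)^2 + (-21/535)^2*(e1 e3)^2 + (72/535)^2*(e2 e3)^2 = 225/11449*(-1) + 441/286225*(+1) + 5184/286225*(+1) = 0 (each basis 2-blade squares to minus the product of its generators' squares); cross terms between blades sharing an index anticommute and cancel. So B^2 = 0.
Answer: null-rotation, certificate B^2 = 0. Because 0 is invariant under every versor sandwich, the classification follows from its sign alone.


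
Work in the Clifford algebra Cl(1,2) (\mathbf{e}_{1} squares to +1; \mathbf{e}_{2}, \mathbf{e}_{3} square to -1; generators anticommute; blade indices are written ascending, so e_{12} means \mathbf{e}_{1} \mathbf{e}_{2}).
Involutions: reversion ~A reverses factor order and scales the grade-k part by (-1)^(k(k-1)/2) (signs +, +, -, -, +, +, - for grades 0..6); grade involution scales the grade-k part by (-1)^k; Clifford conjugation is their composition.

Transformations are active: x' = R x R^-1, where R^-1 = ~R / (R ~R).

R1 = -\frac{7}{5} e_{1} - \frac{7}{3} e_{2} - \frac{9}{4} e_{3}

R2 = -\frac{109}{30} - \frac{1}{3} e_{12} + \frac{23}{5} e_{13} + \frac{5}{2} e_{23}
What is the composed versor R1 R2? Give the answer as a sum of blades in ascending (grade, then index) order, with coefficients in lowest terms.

Distribute over the terms of R1 (each basis-blade product reordered to ascending indices, repeated generators contracted through their squares):
(-\frac{7}{5} e_{1}) R2 = \frac{763}{150} e_{1} + \frac{7}{15} e_{2} - \frac{161}{25} e_{3} - \frac{7}{2} e_{123}
(-\frac{7}{3} e_{2}) R2 = \frac{7}{9} e_{1} + \frac{763}{90} e_{2} + \frac{35}{6} e_{3} + \frac{161}{15} e_{123}
(-\frac{9}{4} e_{3}) R2 = -\frac{207}{20} e_{1} - \frac{45}{8} e_{2} + \frac{327}{40} e_{3} + \frac{3}{4} e_{123}
Summing the partial products and collecting blades:
Answer: -\frac{4037}{900} e_{1} + \frac{239}{72} e_{2} + \frac{4541}{600} e_{3} + \frac{479}{60} e_{123}


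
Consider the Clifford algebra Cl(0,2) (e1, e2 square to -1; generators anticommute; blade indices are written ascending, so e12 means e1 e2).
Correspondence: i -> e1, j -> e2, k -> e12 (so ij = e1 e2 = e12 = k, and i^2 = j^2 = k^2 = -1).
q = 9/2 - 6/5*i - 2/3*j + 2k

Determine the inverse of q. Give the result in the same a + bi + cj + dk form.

In blades: q = 9/2 - 6/5*e1 - 2/3*e2 + 2*e12.
With qbar = 9/2 + 6/5*e1 + 2/3*e2 - 2*e12 (scalar fixed, mapped units negated), q qbar = 23521/900 (the sum of squared coefficients), so q^-1 = qbar / (23521/900) = 4050/23521 + 1080/23521*e1 + 600/23521*e2 - 1800/23521*e12; translating back:
Answer: 4050/23521 + 1080/23521*i + 600/23521*j - 1800/23521*k


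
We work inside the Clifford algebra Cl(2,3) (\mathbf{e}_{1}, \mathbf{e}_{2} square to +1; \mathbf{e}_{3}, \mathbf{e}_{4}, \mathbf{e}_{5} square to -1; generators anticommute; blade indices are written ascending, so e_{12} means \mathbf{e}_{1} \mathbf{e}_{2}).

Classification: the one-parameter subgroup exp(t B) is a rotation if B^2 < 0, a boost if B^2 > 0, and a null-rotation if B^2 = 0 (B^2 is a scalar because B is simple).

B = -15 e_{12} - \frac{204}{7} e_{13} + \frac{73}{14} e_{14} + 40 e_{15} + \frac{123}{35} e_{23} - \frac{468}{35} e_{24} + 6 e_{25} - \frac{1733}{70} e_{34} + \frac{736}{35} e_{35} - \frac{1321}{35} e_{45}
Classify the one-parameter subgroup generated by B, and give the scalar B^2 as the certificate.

B^2 term by term: the squares give (-15)^2*(e_{12})^2 + (-\frac{204}{7})^2*(e_{13})^2 + (\frac{73}{14})^2*(e_{14})^2 + (40)^2*(e_{15})^2 + (\frac{123}{35})^2*(e_{23})^2 + (-\frac{468}{35})^2*(e_{24})^2 + (6)^2*(e_{25})^2 + (-\frac{1733}{70})^2*(e_{34})^2 + (\frac{736}{35})^2*(e_{35})^2 + (-\frac{1321}{35})^2*(e_{45})^2 = 225*(-1) + \frac{41616}{49}*(+1) + \frac{5329}{196}*(+1) + 1600*(+1) + \frac{15129}{1225}*(+1) + \frac{219024}{1225}*(+1) + 36*(+1) + \frac{3003289}{4900}*(-1) + \frac{541696}{1225}*(-1) + \frac{1745041}{1225}*(-1) = -1 (each basis 2-blade squares to minus the product of its generators' squares); cross terms between blades sharing an index anticommute and cancel; the commuting (index-disjoint) pairs give grade-4 terms 2*c*c'*(blade product), which cancel blade by blade — e_{1234}: \frac{5199}{7} - \frac{190944}{245} + \frac{8979}{245} = 0; e_{1235}: -\frac{4416}{7} + \frac{2448}{7} + \frac{1968}{7} = 0; e_{1245}: \frac{7926}{7} - \frac{438}{7} - \frac{7488}{7} = 0; e_{1345}: \frac{538968}{245} - \frac{53728}{245} - \frac{13864}{7} = 0; e_{2345}: -\frac{324966}{1225} + \frac{688896}{1225} - \frac{10398}{35} = 0 — confirming B is simple. So B^2 = -1.
Answer: rotation, certificate B^2 = -1. Why this suffices: the scalar -1 survives any versor conjugation, so its sign alone determines the class however B is presented.


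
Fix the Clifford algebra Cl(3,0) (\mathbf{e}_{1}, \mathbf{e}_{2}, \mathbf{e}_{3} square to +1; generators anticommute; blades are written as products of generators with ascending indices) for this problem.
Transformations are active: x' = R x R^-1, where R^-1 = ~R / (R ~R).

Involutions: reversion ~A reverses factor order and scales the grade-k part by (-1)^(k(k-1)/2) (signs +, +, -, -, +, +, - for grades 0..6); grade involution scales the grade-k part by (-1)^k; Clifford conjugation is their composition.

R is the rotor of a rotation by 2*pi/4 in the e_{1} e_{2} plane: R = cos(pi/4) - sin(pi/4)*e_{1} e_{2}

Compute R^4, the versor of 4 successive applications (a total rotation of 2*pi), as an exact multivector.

Half-angle bookkeeping: 4 applications in e_{1} e_{2} add up to rotor phase 4*pi/4 = \pi, so R^4 = cos(\pi) - sin(\pi)*e_{1} e_{2}.
cos(\pi) = -1 and sin(\pi) = 0, so R^4 = -1. The total rotation 2*pi is 1 full turn, so every vector returns to itself, yet the rotor is -1, on the OTHER sheet of the double cover (an odd number of 2*pi turns).
Answer: -1


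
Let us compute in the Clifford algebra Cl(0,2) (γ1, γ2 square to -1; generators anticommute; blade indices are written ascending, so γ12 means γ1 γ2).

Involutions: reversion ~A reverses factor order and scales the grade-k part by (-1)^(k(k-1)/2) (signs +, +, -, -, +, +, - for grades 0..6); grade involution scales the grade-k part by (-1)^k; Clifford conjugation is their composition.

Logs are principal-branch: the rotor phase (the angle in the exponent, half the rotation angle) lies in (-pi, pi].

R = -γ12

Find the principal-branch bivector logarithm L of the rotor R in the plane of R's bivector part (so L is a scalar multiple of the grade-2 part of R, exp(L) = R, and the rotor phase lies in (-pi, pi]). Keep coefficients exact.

The scalar part of R is 0, so the principal-branch rotor phase is pinned; divide the bivector part by its sine to get the unit plane — L is the phase times that plane.
Concretely: cos(phase) = 0 gives phase = ±pi/2, and since phase/sin(phase) is even the sign is immaterial: L = (phase/sin(phase)) * <R>_2 = (pi/2) * <R>_2.
Answer: -pi/2*γ12


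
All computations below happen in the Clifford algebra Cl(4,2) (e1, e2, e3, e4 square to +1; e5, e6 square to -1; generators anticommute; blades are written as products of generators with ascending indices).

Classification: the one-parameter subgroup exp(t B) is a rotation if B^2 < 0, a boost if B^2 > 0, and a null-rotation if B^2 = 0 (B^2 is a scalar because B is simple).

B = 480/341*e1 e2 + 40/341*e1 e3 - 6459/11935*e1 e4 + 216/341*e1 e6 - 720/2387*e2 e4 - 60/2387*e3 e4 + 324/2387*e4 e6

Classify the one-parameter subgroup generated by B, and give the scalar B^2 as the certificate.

B^2 term by term: the squares give (480/341)^2*(e1 e2)^2 + (40/341)^2*(e1 e3)^2 + (-6459/11935)^2*(e1 e4)^2 + (216/341)^2*(e1 e6)^2 + (-720/2387)^2*(e2 e4)^2 + (-60/2387)^2*(e3 e4)^2 + (324/2387)^2*(e4 e6)^2 = 230400/116281*(-1) + 1600/116281*(-1) + 41718681/142444225*(-1) + 46656/116281*(+1) + 518400/5697769*(-1) + 3600/5697769*(-1) + 104976/5697769*(+1) = -49/25 (each basis 2-blade squares to minus the product of its generators' squares); cross terms between blades sharing an index anticommute and cancel; the commuting (index-disjoint) pairs give grade-4 terms 2*c*c'*(blade product), which cancel blade by blade — e1 e2 e3 e4: -57600/813967 + 57600/813967 = 0; e1 e2 e4 e6: 311040/813967 - 311040/813967 = 0; e1 e3 e4 e6: 25920/813967 - 25920/813967 = 0 — confirming B is simple. So B^2 = -49/25.
Answer: rotation, certificate B^2 = -49/25. The invariant at work: B^2 = -49/25 is unchanged by conjugation, hence its sign classifies the subgroup whatever basis B is written in.


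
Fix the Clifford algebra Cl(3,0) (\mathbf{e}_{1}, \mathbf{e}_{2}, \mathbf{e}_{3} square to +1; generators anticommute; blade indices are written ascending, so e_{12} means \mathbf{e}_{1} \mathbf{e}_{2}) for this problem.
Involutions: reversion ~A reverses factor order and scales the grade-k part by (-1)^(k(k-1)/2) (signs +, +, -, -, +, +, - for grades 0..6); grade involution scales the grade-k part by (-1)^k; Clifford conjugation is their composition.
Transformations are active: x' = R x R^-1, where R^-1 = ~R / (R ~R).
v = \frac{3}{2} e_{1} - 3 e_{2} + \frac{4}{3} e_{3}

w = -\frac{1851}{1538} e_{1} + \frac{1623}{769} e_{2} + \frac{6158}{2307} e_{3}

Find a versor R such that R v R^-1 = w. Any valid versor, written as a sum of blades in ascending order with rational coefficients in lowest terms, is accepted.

The midline construction: v and w both square to \frac{469}{36}, so reflecting in their sum \frac{228}{769} e_{1} - \frac{684}{769} e_{2} + \frac{3078}{769} e_{3} exchanges them.
Answer: \frac{228}{769} e_{1} - \frac{684}{769} e_{2} + \frac{3078}{769} e_{3}


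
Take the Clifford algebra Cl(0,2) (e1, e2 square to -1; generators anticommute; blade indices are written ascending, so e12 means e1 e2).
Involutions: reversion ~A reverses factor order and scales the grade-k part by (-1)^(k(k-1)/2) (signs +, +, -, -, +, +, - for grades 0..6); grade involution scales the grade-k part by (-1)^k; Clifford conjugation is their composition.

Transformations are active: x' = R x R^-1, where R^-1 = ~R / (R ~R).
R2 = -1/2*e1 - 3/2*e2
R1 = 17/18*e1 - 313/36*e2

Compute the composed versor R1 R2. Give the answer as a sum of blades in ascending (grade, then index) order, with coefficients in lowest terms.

Distribute over the terms of R1 (each basis-blade product reordered to ascending indices, repeated generators contracted through their squares):
(17/18*e1) R2 = 17/36 - 17/12*e12
(-313/36*e2) R2 = -313/24 - 313/72*e12
Summing the partial products and collecting blades:
Answer: -905/72 - 415/72*e12


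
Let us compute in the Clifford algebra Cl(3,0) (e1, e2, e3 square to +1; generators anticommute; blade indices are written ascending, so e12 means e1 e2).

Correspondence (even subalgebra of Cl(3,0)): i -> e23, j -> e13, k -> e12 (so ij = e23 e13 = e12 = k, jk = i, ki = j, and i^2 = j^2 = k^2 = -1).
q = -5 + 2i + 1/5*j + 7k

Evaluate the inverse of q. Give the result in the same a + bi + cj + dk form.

In blades: q = -5 + 7*e12 + 1/5*e13 + 2*e23.
With qbar = -5 - 7*e12 - 1/5*e13 - 2*e23 (scalar fixed, mapped units negated), q qbar = 1951/25 (the sum of squared coefficients), so q^-1 = qbar / (1951/25) = -125/1951 - 175/1951*e12 - 5/1951*e13 - 50/1951*e23; translating back:
Answer: -125/1951 - 50/1951*i - 5/1951*j - 175/1951*k


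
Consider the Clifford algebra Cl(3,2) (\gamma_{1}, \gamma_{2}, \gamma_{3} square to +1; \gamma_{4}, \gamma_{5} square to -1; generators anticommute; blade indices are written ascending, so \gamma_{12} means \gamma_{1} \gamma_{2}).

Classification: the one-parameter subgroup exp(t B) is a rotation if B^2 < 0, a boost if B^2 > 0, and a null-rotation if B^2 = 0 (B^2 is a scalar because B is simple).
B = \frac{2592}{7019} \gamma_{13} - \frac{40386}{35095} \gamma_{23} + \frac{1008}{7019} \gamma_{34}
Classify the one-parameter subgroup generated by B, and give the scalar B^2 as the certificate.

B^2 term by term: the squares give (\frac{2592}{7019})^2*(\gamma_{13})^2 + (-\frac{40386}{35095})^2*(\gamma_{23})^2 + (\frac{1008}{7019})^2*(\gamma_{34})^2 = \frac{6718464}{49266361}*(-1) + \frac{1631028996}{1231659025}*(-1) + \frac{1016064}{49266361}*(+1) = -\frac{36}{25} (each basis 2-blade squares to minus the product of its generators' squares); cross terms between blades sharing an index anticommute and cancel. So B^2 = -\frac{36}{25}.
Answer: rotation, certificate B^2 = -\frac{36}{25}. Note: conjugating B changes its blade decomposition but never the scalar B^2 = -\frac{36}{25}, whose sign settles the classification.


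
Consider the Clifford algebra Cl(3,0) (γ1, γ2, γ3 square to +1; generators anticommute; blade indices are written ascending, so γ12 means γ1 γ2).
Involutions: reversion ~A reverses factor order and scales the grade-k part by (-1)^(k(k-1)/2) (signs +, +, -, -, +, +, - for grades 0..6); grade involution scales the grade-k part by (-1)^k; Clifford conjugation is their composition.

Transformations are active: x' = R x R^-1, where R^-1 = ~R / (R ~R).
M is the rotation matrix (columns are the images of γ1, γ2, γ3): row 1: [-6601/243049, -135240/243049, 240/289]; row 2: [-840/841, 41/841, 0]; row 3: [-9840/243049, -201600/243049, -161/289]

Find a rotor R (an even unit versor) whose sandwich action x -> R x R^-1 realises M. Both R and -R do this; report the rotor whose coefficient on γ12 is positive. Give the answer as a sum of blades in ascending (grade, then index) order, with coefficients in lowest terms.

Method: write R = a + b12*γ12 + b13*γ13 + b23*γ23 with a^2 + b12^2 + b13^2 + b23^2 = 1 (so R^-1 = ~R). Expanding the columns R e_j ~R gives tr M = 4a^2 - 1 and, from the antisymmetric part, M21 - M12 = -4a*b12, M13 - M31 = 4a*b13, M32 - M23 = -4a*b23.
Here tr M = -130153/243049, so a^2 = (1 + tr M)/4 = 28224/243049 and a = ±168/493. Taking a = 168/493: M21 - M12 = -107520/243049, M13 - M31 = 211680/243049, M32 - M23 = -201600/243049, giving b12 = 160/493, b13 = 315/493, b23 = 300/493, i.e. R = 168/493 + 160/493*γ12 + 315/493*γ13 + 300/493*γ23.
Its γ12 coefficient is already positive.
Answer: 168/493 + 160/493*γ12 + 315/493*γ13 + 300/493*γ23. Sheet selection: the two-to-one cover makes ±R indistinguishable at the matrix level (trace -130153/243049), so uniqueness comes from the required sign on γ12.


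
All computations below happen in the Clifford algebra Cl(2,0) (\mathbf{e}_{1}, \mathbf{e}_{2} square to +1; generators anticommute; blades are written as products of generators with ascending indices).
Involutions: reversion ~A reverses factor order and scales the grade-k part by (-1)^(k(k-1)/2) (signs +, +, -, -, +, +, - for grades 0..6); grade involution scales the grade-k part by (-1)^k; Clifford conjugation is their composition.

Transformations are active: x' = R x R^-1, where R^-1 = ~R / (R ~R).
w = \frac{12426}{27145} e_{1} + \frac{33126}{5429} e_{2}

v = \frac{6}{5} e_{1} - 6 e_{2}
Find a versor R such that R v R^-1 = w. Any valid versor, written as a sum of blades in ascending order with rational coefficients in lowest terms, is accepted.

Sketch: the shared square \frac{936}{25} makes R = v + w = \frac{9000}{5429} e_{1} + \frac{552}{5429} e_{2} the natural versor; its sandwich fixes that direction, negates (v - w)/2, and sends v to w.
Answer: \frac{9000}{5429} e_{1} + \frac{552}{5429} e_{2}


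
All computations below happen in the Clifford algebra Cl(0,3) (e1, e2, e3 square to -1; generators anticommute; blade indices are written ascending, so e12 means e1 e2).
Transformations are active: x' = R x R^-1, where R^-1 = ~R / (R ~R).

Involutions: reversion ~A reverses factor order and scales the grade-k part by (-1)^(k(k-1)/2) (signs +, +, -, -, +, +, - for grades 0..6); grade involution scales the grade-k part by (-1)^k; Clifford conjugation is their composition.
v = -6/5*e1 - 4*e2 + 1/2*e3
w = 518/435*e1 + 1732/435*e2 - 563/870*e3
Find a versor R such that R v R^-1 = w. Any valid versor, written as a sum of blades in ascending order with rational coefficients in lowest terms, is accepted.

Take R = v + w = -4/435*e1 - 8/435*e2 - 64/435*e3. Because q(v) = q(w) = -1769/100, conjugation by R sends v exactly to w.
Answer: -4/435*e1 - 8/435*e2 - 64/435*e3


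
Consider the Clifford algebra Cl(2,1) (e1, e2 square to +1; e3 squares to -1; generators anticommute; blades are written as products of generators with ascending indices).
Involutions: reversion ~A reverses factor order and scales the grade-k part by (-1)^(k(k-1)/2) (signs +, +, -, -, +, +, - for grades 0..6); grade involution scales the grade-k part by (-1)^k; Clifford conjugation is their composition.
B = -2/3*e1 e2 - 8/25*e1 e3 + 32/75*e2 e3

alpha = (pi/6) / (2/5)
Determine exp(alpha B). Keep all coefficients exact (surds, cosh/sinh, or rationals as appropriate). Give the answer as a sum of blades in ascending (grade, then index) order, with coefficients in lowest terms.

B^2 term by term: the squares give (-2/3)^2*(e1 e2)^2 + (-8/25)^2*(e1 e3)^2 + (32/75)^2*(e2 e3)^2 = 4/9*(-1) + 64/625*(+1) + 1024/5625*(+1) = -4/25 (each basis 2-blade squares to minus the product of its generators' squares); cross terms between blades sharing an index anticommute and cancel. So B^2 = -4/25.
B^2 = -4/25 — B^2 < 0, so the exponential closes trigonometrically: l = 2/5, alpha*l = pi/6, so exp(alpha B) = cos(pi/6) + (sin(pi/6)/(2/5))*B = sqrt(3)/2 + (5/4)*B.
Answer: sqrt(3)/2 - 5/6*e1 e2 - 2/5*e1 e3 + 8/15*e2 e3


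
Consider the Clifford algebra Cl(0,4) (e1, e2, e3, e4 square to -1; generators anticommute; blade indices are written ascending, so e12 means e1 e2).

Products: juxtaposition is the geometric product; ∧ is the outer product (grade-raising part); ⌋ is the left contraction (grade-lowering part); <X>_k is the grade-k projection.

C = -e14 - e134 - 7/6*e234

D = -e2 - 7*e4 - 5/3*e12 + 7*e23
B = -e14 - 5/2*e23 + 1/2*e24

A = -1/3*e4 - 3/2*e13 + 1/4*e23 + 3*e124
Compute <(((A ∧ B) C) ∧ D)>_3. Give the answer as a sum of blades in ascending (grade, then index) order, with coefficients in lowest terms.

step 1: 5/6*e234 + 1/2*e1234
step 2: -35/36 - 7/12*e1 + 1/2*e2 - 5/6*e12 + 1/2*e23 - 5/6*e123
step 3: 35/36*e2 + 245/36*e4 + 119/54*e12 + 49/12*e14 - 245/36*e23 - 7/2*e24 - 49/12*e123 + 35/6*e124 - 7/2*e234 + 35/6*e1234
step 4: -49/12*e123 + 35/6*e124 - 7/2*e234
Answer: -49/12*e123 + 35/6*e124 - 7/2*e234


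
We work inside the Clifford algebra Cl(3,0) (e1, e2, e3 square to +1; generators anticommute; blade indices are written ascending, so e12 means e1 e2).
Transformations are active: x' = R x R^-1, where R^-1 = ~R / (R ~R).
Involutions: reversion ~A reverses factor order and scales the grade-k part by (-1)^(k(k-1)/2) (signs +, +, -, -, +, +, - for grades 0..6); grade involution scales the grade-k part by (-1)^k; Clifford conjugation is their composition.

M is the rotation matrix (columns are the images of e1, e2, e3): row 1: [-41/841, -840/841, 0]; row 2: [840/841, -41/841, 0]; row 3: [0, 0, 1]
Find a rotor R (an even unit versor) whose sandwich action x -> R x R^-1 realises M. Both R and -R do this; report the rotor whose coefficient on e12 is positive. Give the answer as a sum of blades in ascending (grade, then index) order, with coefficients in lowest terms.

Method: write R = a + b12*e12 + b13*e13 + b23*e23 with a^2 + b12^2 + b13^2 + b23^2 = 1 (so R^-1 = ~R). Expanding the columns R e_j ~R gives tr M = 4a^2 - 1 and, from the antisymmetric part, M21 - M12 = -4a*b12, M13 - M31 = 4a*b13, M32 - M23 = -4a*b23.
Here tr M = 759/841, so a^2 = (1 + tr M)/4 = 400/841 and a = ±20/29. Taking a = 20/29: M21 - M12 = 1680/841, M13 - M31 = 0, M32 - M23 = 0, giving b12 = -21/29, b13 = 0, b23 = 0, i.e. R = 20/29 - 21/29*e12.
Its e12 coefficient is negative, so report the other preimage -R.
Answer: -20/29 + 21/29*e12. Uniqueness: Spin(3) -> SO(3) maps R and -R to the same rotation of trace 759/841; fixing the sign of the e12 coefficient removes the ambiguity.


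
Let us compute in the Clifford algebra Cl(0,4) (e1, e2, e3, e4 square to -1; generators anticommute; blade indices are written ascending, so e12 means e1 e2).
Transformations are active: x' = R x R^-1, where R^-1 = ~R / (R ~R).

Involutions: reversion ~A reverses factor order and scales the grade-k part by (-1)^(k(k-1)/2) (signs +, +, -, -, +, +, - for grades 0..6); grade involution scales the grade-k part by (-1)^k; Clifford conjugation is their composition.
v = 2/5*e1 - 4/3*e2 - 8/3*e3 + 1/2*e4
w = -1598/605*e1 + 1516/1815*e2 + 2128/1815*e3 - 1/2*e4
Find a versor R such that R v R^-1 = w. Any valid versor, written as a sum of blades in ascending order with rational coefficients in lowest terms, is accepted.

Construction: equal norms (both -8369/900) license R = v + w = -1356/605*e1 - 904/1815*e2 - 904/605*e3 — nothing changes along that direction, while (v - w)/2 changes sign, so v maps onto w.
Answer: -1356/605*e1 - 904/1815*e2 - 904/605*e3


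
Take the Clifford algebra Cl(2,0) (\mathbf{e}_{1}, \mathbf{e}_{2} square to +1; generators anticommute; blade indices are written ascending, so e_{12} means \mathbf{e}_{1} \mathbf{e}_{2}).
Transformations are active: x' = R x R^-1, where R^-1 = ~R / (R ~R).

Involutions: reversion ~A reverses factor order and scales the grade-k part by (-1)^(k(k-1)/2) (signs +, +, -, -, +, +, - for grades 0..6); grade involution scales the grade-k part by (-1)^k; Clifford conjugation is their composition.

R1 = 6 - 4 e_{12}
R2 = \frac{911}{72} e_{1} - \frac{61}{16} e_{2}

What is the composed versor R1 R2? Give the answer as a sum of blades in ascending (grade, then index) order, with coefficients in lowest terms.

Distribute over the terms of R1 (each basis-blade product reordered to ascending indices, repeated generators contracted through their squares):
(6) R2 = \frac{911}{12} e_{1} - \frac{183}{8} e_{2}
(-4 e_{12}) R2 = \frac{61}{4} e_{1} + \frac{911}{18} e_{2}
Summing the partial products and collecting blades:
Answer: \frac{547}{6} e_{1} + \frac{1997}{72} e_{2}


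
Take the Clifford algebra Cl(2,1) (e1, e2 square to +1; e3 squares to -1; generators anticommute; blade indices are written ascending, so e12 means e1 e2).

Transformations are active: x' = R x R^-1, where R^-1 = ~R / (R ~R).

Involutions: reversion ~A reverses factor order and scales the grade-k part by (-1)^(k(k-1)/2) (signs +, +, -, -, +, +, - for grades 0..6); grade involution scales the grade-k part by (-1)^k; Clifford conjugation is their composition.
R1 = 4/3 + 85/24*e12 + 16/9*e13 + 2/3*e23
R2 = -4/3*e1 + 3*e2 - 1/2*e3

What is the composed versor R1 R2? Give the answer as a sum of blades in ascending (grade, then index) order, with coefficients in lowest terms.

Distribute over the terms of R2 (each basis-blade product reordered to ascending indices, repeated generators contracted through their squares):
R1 (-4/3*e1) = -16/9*e1 + 85/18*e2 + 64/27*e3 - 8/9*e123
R1 (3*e2) = 85/8*e1 + 4*e2 - 2*e3 - 16/3*e123
R1 (-1/2*e3) = 8/9*e1 + 1/3*e2 - 2/3*e3 - 85/48*e123
Summing the partial products and collecting blades:
Answer: 701/72*e1 + 163/18*e2 - 8/27*e3 - 1151/144*e123


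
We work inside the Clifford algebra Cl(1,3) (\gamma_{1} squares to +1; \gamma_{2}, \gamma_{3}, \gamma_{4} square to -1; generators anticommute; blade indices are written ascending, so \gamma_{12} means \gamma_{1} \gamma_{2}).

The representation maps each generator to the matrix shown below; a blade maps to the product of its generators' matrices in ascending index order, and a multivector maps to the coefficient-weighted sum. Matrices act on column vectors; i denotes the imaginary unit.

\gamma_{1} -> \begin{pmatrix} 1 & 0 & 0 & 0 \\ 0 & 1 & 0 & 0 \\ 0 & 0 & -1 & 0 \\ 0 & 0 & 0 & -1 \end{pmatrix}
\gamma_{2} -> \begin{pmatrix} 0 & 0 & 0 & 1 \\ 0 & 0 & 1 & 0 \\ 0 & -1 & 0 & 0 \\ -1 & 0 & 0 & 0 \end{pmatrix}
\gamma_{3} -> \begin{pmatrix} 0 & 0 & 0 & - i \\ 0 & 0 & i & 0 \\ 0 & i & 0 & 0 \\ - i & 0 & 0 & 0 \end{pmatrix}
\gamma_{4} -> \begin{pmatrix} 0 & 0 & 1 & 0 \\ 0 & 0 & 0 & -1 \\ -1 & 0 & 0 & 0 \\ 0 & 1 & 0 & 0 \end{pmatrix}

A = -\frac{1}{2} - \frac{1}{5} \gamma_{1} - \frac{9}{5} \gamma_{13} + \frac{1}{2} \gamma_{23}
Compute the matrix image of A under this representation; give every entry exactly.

Bivector images (products of the table entries): rho(\gamma_{13}) = rho(\gamma_{1})rho(\gamma_{3}) = \begin{pmatrix} 0 & 0 & 0 & - i \\ 0 & 0 & i & 0 \\ 0 & - i & 0 & 0 \\ i & 0 & 0 & 0 \end{pmatrix}; rho(\gamma_{23}) = rho(\gamma_{2})rho(\gamma_{3}) = \begin{pmatrix} - i & 0 & 0 & 0 \\ 0 & i & 0 & 0 \\ 0 & 0 & - i & 0 \\ 0 & 0 & 0 & i \end{pmatrix}.
M = (-\frac{1}{2})*1 + (-\frac{1}{5})*rho(\gamma_{1}) + (-\frac{9}{5})*rho(\gamma_{13}) + (\frac{1}{2})*rho(\gamma_{23}), summed entrywise (1 is the identity matrix):
Answer: \begin{pmatrix} - \frac{7}{10} - \frac{i}{2} & 0 & 0 & \frac{9 i}{5} \\ 0 & - \frac{7}{10} + \frac{i}{2} & - \frac{9 i}{5} & 0 \\ 0 & \frac{9 i}{5} & - \frac{3}{10} - \frac{i}{2} & 0 \\ - \frac{9 i}{5} & 0 & 0 & - \frac{3}{10} + \frac{i}{2} \end{pmatrix}


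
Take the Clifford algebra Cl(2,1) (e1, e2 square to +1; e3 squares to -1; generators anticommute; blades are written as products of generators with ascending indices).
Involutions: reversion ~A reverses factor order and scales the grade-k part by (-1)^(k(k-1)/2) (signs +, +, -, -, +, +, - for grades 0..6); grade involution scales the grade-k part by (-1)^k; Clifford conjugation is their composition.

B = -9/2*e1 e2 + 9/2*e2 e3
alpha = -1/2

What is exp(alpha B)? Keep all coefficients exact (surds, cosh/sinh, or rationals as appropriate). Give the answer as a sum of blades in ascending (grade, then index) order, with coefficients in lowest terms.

B^2 term by term: the squares give (-9/2)^2*(e1 e2)^2 + (9/2)^2*(e2 e3)^2 = 81/4*(-1) + 81/4*(+1) = 0 (each basis 2-blade squares to minus the product of its generators' squares); cross terms between blades sharing an index anticommute and cancel. So B^2 = 0.
B^2 = 0, hence only two terms survive: exp(alpha B) = 1 + alpha B (parabolic case).
Answer: 1 + 9/4*e1 e2 - 9/4*e2 e3


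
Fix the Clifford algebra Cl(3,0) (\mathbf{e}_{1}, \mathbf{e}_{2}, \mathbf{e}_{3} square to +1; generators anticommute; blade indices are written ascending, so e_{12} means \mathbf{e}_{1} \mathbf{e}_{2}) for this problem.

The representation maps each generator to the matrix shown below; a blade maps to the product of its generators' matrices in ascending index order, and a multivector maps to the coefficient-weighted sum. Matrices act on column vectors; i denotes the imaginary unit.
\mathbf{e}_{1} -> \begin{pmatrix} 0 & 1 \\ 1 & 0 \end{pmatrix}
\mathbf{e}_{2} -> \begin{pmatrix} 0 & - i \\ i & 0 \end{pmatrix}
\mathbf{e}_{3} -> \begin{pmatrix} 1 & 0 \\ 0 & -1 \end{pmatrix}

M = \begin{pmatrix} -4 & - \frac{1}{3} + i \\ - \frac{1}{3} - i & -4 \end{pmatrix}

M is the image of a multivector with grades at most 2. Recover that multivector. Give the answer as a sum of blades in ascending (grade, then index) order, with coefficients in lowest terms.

Method: 1, rho(e_{1}), rho(e_{2}), rho(e_{3}) form a trace-orthogonal basis of the 2x2 complex matrices (tr(X Y) = 2 if X = Y, else 0), so M = m0*1 + m1*rho(e_{1}) + m2*rho(e_{2}) + m3*rho(e_{3}) with m0 = tr(M)/2 = -4, m1 = tr(M rho(e_{1}))/2 = - \frac{1}{3}, m2 = tr(M rho(e_{2}))/2 = -1, m3 = tr(M rho(e_{3}))/2 = 0.
Multiplying table entries, the bivector images are rho(e_{12}) = i*rho(e_{3}), rho(e_{13}) = -i*rho(e_{2}), rho(e_{23}) = i*rho(e_{1}); with real blade coefficients the real parts of m0..m3 are the coefficients of 1, e_{1}, e_{2}, e_{3} and the imaginary parts give the bivectors (e_{23}: Im m1, e_{13}: -Im m2, e_{12}: Im m3).
Answer: -4 - \frac{1}{3} e_{1} - e_{2}


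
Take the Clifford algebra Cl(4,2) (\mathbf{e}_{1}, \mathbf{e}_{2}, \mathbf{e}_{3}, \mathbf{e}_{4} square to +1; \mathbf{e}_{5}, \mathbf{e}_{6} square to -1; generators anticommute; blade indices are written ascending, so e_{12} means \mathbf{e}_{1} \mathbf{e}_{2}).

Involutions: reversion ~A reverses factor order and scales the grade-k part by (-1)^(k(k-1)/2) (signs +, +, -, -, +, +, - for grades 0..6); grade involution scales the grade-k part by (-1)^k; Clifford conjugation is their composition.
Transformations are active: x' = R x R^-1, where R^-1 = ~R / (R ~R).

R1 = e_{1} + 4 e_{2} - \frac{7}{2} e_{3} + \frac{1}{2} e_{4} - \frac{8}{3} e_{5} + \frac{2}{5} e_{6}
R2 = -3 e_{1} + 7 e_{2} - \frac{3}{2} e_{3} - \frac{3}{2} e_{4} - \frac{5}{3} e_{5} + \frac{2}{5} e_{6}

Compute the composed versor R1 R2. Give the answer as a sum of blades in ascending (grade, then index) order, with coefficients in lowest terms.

Distribute over the terms of R1 (each basis-blade product reordered to ascending indices, repeated generators contracted through their squares):
(e_{1}) R2 = -3 + 7 e_{12} - \frac{3}{2} e_{13} - \frac{3}{2} e_{14} - \frac{5}{3} e_{15} + \frac{2}{5} e_{16}
(4 e_{2}) R2 = 28 + 12 e_{12} - 6 e_{23} - 6 e_{24} - \frac{20}{3} e_{25} + \frac{8}{5} e_{26}
(-\frac{7}{2} e_{3}) R2 = \frac{21}{4} - \frac{21}{2} e_{13} + \frac{49}{2} e_{23} + \frac{21}{4} e_{34} + \frac{35}{6} e_{35} - \frac{7}{5} e_{36}
(\frac{1}{2} e_{4}) R2 = -\frac{3}{4} + \frac{3}{2} e_{14} - \frac{7}{2} e_{24} + \frac{3}{4} e_{34} - \frac{5}{6} e_{45} + \frac{1}{5} e_{46}
(-\frac{8}{3} e_{5}) R2 = -\frac{40}{9} - 8 e_{15} + \frac{56}{3} e_{25} - 4 e_{35} - 4 e_{45} - \frac{16}{15} e_{56}
(\frac{2}{5} e_{6}) R2 = -\frac{4}{25} + \frac{6}{5} e_{16} - \frac{14}{5} e_{26} + \frac{3}{5} e_{36} + \frac{3}{5} e_{46} + \frac{2}{3} e_{56}
Summing the partial products and collecting blades:
Answer: \frac{11203}{450} + 19 e_{12} - 12 e_{13} - \frac{29}{3} e_{15} + \frac{8}{5} e_{16} + \frac{37}{2} e_{23} - \frac{19}{2} e_{24} + 12 e_{25} - \frac{6}{5} e_{26} + 6 e_{34} + \frac{11}{6} e_{35} - \frac{4}{5} e_{36} - \frac{29}{6} e_{45} + \frac{4}{5} e_{46} - \frac{2}{5} e_{56}
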